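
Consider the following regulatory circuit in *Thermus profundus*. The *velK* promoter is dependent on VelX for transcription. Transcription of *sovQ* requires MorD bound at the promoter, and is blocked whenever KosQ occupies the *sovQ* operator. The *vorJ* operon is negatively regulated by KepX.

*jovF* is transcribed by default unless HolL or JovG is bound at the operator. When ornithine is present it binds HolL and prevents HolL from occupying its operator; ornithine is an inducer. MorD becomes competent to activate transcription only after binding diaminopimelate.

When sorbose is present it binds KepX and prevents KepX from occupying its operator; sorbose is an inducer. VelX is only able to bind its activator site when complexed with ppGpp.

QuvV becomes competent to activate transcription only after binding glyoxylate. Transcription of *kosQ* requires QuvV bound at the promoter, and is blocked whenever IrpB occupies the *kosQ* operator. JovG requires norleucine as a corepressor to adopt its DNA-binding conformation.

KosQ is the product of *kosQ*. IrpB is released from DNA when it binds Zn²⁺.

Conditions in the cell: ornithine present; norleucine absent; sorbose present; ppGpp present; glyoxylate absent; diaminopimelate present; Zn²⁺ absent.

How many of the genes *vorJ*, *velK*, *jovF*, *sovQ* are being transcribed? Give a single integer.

4

Sorbose is present, so KepX is inactive.
With no repressor bound, *vorJ* is transcribed.
→ *vorJ* is ON.
ppGpp is present, so VelX is active.
No repressor is bound and VelX is active, so *velK* is transcribed.
→ *velK* is ON.
Ornithine is present, so HolL is inactive.
Norleucine is absent, so JovG is inactive.
With no repressor bound, *jovF* is transcribed.
→ *jovF* is ON.
Diaminopimelate is present, so MorD is active.
Zn²⁺ is absent, so IrpB is active.
Glyoxylate is absent, so QuvV is inactive.
With repressor IrpB bound, *kosQ* is not transcribed.
So KosQ is not produced.
No repressor is bound and MorD is active, so *sovQ* is transcribed.
→ *sovQ* is ON.
4 of the 4 genes are transcribed.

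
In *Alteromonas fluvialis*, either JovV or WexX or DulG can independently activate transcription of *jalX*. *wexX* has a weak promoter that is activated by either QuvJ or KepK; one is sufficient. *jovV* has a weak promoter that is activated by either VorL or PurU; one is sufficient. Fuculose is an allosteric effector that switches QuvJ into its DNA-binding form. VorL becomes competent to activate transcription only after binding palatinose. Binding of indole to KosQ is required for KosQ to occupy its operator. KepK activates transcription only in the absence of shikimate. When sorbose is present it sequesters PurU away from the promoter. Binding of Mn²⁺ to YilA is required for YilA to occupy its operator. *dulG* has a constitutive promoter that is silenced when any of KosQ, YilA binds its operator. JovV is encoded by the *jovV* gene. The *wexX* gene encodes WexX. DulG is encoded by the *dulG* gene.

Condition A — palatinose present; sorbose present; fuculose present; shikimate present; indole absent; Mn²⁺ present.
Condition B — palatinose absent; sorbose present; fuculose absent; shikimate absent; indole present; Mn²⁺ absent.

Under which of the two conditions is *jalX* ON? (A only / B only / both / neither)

Condition A:
Palatinose is present, so VorL is active.
Sorbose is present, so PurU is inactive.
Activator VorL is present, so *jovV* is transcribed.
So JovV is produced and active.
Fuculose is present, so QuvJ is active.
Shikimate is present, so KepK is inactive.
Activator QuvJ is present, so *wexX* is transcribed.
So WexX is produced and active.
Indole is absent, so KosQ is inactive.
Mn²⁺ is present, so YilA is active.
With repressor YilA bound, *dulG* is not transcribed.
So DulG is not produced.
Activator JovV is present, so *jalX* is transcribed.
→ *jalX* is ON in A.
Condition B:
Palatinose is absent, so VorL is inactive.
Sorbose is present, so PurU is inactive.
No activator is available at the *jovV* promoter, so *jovV* is not transcribed.
So JovV is not produced.
Fuculose is absent, so QuvJ is inactive.
Shikimate is absent, so KepK is active.
Activator KepK is present, so *wexX* is transcribed.
So WexX is produced and active.
Indole is present, so KosQ is active.
Mn²⁺ is absent, so YilA is inactive.
With repressor KosQ bound, *dulG* is not transcribed.
So DulG is not produced.
Activator WexX is present, so *jalX* is transcribed.
→ *jalX* is ON in B.

both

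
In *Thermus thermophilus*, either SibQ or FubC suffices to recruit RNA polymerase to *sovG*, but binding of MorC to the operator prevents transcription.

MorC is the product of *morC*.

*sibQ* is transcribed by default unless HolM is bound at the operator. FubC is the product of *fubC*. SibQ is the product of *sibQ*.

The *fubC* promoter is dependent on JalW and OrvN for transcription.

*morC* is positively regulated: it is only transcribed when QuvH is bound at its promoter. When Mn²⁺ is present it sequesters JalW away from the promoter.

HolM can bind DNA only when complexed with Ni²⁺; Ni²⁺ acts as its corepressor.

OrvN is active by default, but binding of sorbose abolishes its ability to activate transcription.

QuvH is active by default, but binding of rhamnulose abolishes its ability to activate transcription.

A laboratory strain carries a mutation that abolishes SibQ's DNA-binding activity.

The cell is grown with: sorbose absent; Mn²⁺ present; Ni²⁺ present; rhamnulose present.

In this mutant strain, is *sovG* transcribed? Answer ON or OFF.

SibQ is non-functional in this strain, so it has no effect.
Rhamnulose is present, so QuvH is inactive.
Required activator QuvH is absent, so *morC* is not transcribed.
So MorC is not produced.
Mn²⁺ is present, so JalW is inactive.
Sorbose is absent, so OrvN is active.
Required activator JalW is absent, so *fubC* is not transcribed.
So FubC is not produced.
No activator is available at the *sovG* promoter, so *sovG* is not transcribed.

OFF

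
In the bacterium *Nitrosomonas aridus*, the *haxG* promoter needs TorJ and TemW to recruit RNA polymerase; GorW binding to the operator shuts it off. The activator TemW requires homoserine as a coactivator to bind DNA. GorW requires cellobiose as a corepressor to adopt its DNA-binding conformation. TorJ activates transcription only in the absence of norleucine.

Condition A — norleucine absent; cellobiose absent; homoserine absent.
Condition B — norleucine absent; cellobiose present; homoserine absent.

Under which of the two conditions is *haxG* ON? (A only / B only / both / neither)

Condition A:
Norleucine is absent, so TorJ is active.
Cellobiose is absent, so GorW is inactive.
Homoserine is absent, so TemW is inactive.
Required activator TemW is absent, so *haxG* is not transcribed.
→ *haxG* is OFF in A.
Condition B:
Norleucine is absent, so TorJ is active.
Cellobiose is present, so GorW is active.
Homoserine is absent, so TemW is inactive.
With repressor GorW bound, *haxG* is not transcribed.
→ *haxG* is OFF in B.

neither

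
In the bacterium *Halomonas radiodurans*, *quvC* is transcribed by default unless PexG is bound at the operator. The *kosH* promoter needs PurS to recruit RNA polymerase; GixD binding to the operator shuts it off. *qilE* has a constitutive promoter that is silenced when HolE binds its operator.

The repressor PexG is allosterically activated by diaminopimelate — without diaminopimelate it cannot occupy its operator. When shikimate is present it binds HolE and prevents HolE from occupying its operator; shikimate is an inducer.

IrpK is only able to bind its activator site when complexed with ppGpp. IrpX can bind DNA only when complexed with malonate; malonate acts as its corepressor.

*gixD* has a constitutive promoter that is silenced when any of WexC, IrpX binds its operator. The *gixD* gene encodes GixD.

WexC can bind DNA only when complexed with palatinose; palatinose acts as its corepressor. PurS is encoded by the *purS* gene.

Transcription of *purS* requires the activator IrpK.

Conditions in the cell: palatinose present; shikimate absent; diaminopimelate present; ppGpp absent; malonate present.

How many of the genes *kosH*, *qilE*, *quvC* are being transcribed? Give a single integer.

0

Palatinose is present, so WexC is active.
Malonate is present, so IrpX is active.
With repressor WexC bound, *gixD* is not transcribed.
So GixD is not produced.
ppGpp is absent, so IrpK is inactive.
Required activator IrpK is absent, so *purS* is not transcribed.
So PurS is not produced.
Required activator PurS is absent, so *kosH* is not transcribed.
→ *kosH* is OFF.
Shikimate is absent, so HolE is active.
With repressor HolE bound, *qilE* is not transcribed.
→ *qilE* is OFF.
Diaminopimelate is present, so PexG is active.
With repressor PexG bound, *quvC* is not transcribed.
→ *quvC* is OFF.
0 of the 3 genes are transcribed.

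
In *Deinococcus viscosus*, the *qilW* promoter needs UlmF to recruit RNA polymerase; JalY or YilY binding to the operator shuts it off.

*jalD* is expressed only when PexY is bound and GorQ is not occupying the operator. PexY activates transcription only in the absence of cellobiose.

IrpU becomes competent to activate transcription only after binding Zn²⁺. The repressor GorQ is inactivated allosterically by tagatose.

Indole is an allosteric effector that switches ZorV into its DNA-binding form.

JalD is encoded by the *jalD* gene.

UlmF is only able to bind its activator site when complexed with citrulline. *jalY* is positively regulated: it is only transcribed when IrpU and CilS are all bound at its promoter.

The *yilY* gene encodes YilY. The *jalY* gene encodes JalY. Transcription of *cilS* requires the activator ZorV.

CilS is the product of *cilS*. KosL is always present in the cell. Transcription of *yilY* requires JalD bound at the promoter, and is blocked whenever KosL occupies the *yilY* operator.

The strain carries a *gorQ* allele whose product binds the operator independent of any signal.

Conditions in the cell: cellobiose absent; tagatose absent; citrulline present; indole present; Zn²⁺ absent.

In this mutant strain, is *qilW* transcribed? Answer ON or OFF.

ON

Zn²⁺ is absent, so IrpU is inactive.
Indole is present, so ZorV is active.
No repressor is bound and ZorV is active, so *cilS* is transcribed.
So CilS is produced and active.
Required activator IrpU is absent, so *jalY* is not transcribed.
So JalY is not produced.
Citrulline is present, so UlmF is active.
GorQ is constitutively active in this strain.
Cellobiose is absent, so PexY is active.
With repressor GorQ bound, *jalD* is not transcribed.
So JalD is not produced.
KosL is produced constitutively and is active.
With repressor KosL bound, *yilY* is not transcribed.
So YilY is not produced.
No repressor is bound and UlmF is active, so *qilW* is transcribed.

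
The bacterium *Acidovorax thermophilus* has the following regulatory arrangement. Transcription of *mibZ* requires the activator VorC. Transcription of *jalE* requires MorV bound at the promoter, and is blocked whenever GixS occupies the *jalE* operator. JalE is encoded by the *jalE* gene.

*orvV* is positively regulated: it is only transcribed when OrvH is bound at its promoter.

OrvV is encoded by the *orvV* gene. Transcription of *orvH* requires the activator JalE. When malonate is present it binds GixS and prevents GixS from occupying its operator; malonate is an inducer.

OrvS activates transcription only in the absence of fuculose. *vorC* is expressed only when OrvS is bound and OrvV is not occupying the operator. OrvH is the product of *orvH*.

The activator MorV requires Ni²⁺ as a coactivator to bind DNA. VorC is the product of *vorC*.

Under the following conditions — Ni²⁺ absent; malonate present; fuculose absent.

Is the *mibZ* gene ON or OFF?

ON

Malonate is present, so GixS is inactive.
Ni²⁺ is absent, so MorV is inactive.
Required activator MorV is absent, so *jalE* is not transcribed.
So JalE is not produced.
Required activator JalE is absent, so *orvH* is not transcribed.
So OrvH is not produced.
Required activator OrvH is absent, so *orvV* is not transcribed.
So OrvV is not produced.
Fuculose is absent, so OrvS is active.
No repressor is bound and OrvS is active, so *vorC* is transcribed.
So VorC is produced and active.
No repressor is bound and VorC is active, so *mibZ* is transcribed.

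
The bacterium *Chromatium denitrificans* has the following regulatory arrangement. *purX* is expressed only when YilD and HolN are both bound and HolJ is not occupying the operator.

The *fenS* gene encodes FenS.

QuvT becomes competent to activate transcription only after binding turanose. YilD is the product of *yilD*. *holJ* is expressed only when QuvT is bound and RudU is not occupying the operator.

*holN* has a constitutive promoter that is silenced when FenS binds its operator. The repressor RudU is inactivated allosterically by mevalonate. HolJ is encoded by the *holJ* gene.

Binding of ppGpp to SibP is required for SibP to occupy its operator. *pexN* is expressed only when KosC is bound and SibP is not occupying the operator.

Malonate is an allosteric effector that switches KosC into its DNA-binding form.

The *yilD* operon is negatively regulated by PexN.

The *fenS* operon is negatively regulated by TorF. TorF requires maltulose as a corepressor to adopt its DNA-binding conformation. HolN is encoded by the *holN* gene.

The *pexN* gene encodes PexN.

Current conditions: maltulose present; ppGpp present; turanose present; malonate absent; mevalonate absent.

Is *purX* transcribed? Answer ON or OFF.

Turanose is present, so QuvT is active.
Mevalonate is absent, so RudU is active.
With repressor RudU bound, *holJ* is not transcribed.
So HolJ is not produced.
ppGpp is present, so SibP is active.
Malonate is absent, so KosC is inactive.
With repressor SibP bound, *pexN* is not transcribed.
So PexN is not produced.
With no repressor bound, *yilD* is transcribed.
So YilD is produced and active.
Maltulose is present, so TorF is active.
With repressor TorF bound, *fenS* is not transcribed.
So FenS is not produced.
With no repressor bound, *holN* is transcribed.
So HolN is produced and active.
No repressor is bound and YilD and HolN are active, so *purX* is transcribed.

ON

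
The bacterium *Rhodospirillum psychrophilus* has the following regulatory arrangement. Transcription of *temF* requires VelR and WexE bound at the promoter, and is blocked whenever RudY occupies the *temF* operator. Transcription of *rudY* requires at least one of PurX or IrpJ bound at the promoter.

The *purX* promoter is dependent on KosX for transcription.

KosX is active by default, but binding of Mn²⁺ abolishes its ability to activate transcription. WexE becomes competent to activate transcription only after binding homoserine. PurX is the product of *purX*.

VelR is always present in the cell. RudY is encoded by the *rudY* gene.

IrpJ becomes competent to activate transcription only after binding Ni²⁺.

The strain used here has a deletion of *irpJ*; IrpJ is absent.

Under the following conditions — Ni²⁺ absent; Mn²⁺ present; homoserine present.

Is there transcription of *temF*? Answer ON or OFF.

ON

Mn²⁺ is present, so KosX is inactive.
Required activator KosX is absent, so *purX* is not transcribed.
So PurX is not produced.
IrpJ is non-functional in this strain, so it has no effect.
No activator is available at the *rudY* promoter, so *rudY* is not transcribed.
So RudY is not produced.
VelR is produced constitutively and is active.
Homoserine is present, so WexE is active.
No repressor is bound and VelR and WexE are active, so *temF* is transcribed.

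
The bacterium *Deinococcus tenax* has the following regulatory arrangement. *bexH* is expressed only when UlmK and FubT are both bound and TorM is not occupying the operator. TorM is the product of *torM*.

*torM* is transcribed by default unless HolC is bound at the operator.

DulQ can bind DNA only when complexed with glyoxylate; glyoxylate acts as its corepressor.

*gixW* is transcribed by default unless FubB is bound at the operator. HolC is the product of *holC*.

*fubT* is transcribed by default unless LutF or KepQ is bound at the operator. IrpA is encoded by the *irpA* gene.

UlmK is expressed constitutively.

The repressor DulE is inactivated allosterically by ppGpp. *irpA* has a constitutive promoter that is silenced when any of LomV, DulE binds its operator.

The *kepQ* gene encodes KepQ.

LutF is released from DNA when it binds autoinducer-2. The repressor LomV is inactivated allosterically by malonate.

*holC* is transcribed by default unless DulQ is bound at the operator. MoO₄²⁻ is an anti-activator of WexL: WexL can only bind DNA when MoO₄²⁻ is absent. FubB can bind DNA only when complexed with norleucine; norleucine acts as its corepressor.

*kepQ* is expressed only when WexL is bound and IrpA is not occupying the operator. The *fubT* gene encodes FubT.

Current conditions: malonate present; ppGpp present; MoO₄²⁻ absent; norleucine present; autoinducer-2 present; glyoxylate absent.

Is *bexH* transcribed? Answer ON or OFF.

ON

UlmK is produced constitutively and is active.
Autoinducer-2 is present, so LutF is inactive.
Malonate is present, so LomV is inactive.
ppGpp is present, so DulE is inactive.
With no repressor bound, *irpA* is transcribed.
So IrpA is produced and active.
MoO₄²⁻ is absent, so WexL is active.
With repressor IrpA bound, *kepQ* is not transcribed.
So KepQ is not produced.
With no repressor bound, *fubT* is transcribed.
So FubT is produced and active.
Glyoxylate is absent, so DulQ is inactive.
With no repressor bound, *holC* is transcribed.
So HolC is produced and active.
With repressor HolC bound, *torM* is not transcribed.
So TorM is not produced.
No repressor is bound and UlmK and FubT are active, so *bexH* is transcribed.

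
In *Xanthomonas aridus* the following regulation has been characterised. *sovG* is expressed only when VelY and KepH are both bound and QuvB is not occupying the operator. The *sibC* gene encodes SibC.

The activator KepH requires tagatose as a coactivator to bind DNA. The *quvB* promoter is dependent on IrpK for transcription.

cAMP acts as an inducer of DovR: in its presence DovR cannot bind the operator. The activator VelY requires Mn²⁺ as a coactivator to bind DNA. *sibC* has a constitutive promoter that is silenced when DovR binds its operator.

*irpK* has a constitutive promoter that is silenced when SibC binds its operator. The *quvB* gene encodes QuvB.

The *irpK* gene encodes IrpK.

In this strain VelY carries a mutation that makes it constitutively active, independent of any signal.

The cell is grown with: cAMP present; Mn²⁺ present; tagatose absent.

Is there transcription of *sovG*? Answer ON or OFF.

OFF

cAMP is present, so DovR is inactive.
With no repressor bound, *sibC* is transcribed.
So SibC is produced and active.
With repressor SibC bound, *irpK* is not transcribed.
So IrpK is not produced.
Required activator IrpK is absent, so *quvB* is not transcribed.
So QuvB is not produced.
VelY is constitutively active in this strain.
Tagatose is absent, so KepH is inactive.
Required activator KepH is absent, so *sovG* is not transcribed.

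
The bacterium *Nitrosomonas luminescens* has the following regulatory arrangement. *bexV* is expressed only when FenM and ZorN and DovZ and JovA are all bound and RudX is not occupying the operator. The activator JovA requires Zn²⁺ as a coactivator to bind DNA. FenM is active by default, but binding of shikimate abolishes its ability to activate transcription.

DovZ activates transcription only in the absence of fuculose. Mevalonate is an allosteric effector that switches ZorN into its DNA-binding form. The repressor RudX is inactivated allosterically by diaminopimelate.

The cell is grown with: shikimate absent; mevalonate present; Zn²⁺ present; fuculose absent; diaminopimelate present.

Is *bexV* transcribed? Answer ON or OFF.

ON

Shikimate is absent, so FenM is active.
Mevalonate is present, so ZorN is active.
Fuculose is absent, so DovZ is active.
Diaminopimelate is present, so RudX is inactive.
Zn²⁺ is present, so JovA is active.
No repressor is bound and FenM and ZorN and DovZ and JovA are active, so *bexV* is transcribed.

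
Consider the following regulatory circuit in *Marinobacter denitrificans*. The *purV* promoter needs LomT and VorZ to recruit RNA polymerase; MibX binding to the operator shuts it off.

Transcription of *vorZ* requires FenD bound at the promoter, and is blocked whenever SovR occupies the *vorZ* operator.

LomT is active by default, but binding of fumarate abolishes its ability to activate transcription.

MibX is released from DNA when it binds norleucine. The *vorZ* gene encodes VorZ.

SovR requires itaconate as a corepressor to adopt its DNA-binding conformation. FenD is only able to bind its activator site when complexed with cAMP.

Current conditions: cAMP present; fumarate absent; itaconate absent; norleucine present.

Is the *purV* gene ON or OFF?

Norleucine is present, so MibX is inactive.
Fumarate is absent, so LomT is active.
Itaconate is absent, so SovR is inactive.
cAMP is present, so FenD is active.
No repressor is bound and FenD is active, so *vorZ* is transcribed.
So VorZ is produced and active.
No repressor is bound and LomT and VorZ are active, so *purV* is transcribed.

ON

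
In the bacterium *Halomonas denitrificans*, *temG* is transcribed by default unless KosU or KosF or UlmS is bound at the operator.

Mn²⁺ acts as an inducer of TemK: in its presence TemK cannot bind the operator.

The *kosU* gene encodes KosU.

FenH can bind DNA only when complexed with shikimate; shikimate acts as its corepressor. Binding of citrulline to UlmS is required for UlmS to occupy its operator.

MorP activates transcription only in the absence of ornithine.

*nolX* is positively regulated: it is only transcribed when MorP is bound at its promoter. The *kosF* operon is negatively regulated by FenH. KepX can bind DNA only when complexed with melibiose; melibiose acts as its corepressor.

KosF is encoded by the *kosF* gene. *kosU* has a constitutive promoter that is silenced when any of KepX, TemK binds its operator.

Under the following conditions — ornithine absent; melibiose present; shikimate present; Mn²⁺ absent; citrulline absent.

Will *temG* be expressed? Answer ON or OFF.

ON

Melibiose is present, so KepX is active.
Mn²⁺ is absent, so TemK is active.
With repressor KepX bound, *kosU* is not transcribed.
So KosU is not produced.
Shikimate is present, so FenH is active.
With repressor FenH bound, *kosF* is not transcribed.
So KosF is not produced.
Citrulline is absent, so UlmS is inactive.
With no repressor bound, *temG* is transcribed.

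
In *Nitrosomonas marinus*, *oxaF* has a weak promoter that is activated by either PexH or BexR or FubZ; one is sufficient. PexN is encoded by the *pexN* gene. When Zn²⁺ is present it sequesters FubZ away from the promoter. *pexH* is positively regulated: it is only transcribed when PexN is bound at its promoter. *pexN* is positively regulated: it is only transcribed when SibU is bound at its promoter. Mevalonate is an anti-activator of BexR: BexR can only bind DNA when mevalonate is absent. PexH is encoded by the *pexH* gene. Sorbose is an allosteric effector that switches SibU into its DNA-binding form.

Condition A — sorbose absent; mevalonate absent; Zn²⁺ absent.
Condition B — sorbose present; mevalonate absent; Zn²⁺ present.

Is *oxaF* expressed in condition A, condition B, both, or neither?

Condition A:
Sorbose is absent, so SibU is inactive.
Required activator SibU is absent, so *pexN* is not transcribed.
So PexN is not produced.
Required activator PexN is absent, so *pexH* is not transcribed.
So PexH is not produced.
Mevalonate is absent, so BexR is active.
Zn²⁺ is absent, so FubZ is active.
Activator BexR is present, so *oxaF* is transcribed.
→ *oxaF* is ON in A.
Condition B:
Sorbose is present, so SibU is active.
No repressor is bound and SibU is active, so *pexN* is transcribed.
So PexN is produced and active.
No repressor is bound and PexN is active, so *pexH* is transcribed.
So PexH is produced and active.
Mevalonate is absent, so BexR is active.
Zn²⁺ is present, so FubZ is inactive.
Activator PexH is present, so *oxaF* is transcribed.
→ *oxaF* is ON in B.

both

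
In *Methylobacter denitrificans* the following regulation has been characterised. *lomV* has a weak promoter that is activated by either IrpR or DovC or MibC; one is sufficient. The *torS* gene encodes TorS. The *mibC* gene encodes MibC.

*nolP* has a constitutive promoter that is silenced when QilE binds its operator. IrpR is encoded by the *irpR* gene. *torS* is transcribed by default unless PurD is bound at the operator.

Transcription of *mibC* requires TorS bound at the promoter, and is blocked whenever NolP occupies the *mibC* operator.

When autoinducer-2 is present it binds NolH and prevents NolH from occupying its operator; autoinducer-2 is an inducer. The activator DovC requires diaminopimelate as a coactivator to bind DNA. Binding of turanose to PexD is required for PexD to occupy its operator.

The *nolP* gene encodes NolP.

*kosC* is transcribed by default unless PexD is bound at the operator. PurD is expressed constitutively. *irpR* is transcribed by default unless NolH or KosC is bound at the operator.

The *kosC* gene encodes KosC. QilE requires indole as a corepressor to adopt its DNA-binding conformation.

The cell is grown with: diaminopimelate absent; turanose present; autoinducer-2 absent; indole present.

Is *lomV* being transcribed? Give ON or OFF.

Autoinducer-2 is absent, so NolH is active.
Turanose is present, so PexD is active.
With repressor PexD bound, *kosC* is not transcribed.
So KosC is not produced.
With repressor NolH bound, *irpR* is not transcribed.
So IrpR is not produced.
Diaminopimelate is absent, so DovC is inactive.
Indole is present, so QilE is active.
With repressor QilE bound, *nolP* is not transcribed.
So NolP is not produced.
PurD is produced constitutively and is active.
With repressor PurD bound, *torS* is not transcribed.
So TorS is not produced.
Required activator TorS is absent, so *mibC* is not transcribed.
So MibC is not produced.
No activator is available at the *lomV* promoter, so *lomV* is not transcribed.

OFF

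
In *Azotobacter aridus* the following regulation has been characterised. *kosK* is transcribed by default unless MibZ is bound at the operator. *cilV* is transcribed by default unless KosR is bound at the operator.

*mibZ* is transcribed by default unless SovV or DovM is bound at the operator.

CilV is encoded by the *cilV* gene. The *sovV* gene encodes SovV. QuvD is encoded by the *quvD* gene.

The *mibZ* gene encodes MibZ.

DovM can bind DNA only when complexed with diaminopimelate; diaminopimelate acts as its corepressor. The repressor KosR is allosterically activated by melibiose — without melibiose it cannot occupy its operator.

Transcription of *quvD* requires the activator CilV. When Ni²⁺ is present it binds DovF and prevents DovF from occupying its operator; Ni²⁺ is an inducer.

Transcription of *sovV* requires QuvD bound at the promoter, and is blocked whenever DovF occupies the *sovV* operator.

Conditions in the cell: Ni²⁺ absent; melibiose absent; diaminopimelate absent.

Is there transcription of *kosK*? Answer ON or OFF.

OFF

Melibiose is absent, so KosR is inactive.
With no repressor bound, *cilV* is transcribed.
So CilV is produced and active.
No repressor is bound and CilV is active, so *quvD* is transcribed.
So QuvD is produced and active.
Ni²⁺ is absent, so DovF is active.
With repressor DovF bound, *sovV* is not transcribed.
So SovV is not produced.
Diaminopimelate is absent, so DovM is inactive.
With no repressor bound, *mibZ* is transcribed.
So MibZ is produced and active.
With repressor MibZ bound, *kosK* is not transcribed.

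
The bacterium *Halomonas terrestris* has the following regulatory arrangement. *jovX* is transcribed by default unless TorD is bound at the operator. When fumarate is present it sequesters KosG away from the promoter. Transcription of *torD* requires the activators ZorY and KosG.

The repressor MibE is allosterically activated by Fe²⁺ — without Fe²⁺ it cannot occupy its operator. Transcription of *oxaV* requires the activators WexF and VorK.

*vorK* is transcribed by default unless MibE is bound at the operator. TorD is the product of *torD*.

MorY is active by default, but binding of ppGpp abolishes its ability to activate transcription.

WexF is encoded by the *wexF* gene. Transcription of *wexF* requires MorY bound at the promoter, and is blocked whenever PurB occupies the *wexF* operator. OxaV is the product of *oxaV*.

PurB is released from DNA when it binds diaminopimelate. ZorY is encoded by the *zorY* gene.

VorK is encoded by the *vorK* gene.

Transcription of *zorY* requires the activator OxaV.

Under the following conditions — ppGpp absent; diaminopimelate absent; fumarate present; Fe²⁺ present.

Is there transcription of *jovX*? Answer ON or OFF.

ON

Diaminopimelate is absent, so PurB is active.
ppGpp is absent, so MorY is active.
With repressor PurB bound, *wexF* is not transcribed.
So WexF is not produced.
Fe²⁺ is present, so MibE is active.
With repressor MibE bound, *vorK* is not transcribed.
So VorK is not produced.
Required activator WexF is absent, so *oxaV* is not transcribed.
So OxaV is not produced.
Required activator OxaV is absent, so *zorY* is not transcribed.
So ZorY is not produced.
Fumarate is present, so KosG is inactive.
Required activator ZorY is absent, so *torD* is not transcribed.
So TorD is not produced.
With no repressor bound, *jovX* is transcribed.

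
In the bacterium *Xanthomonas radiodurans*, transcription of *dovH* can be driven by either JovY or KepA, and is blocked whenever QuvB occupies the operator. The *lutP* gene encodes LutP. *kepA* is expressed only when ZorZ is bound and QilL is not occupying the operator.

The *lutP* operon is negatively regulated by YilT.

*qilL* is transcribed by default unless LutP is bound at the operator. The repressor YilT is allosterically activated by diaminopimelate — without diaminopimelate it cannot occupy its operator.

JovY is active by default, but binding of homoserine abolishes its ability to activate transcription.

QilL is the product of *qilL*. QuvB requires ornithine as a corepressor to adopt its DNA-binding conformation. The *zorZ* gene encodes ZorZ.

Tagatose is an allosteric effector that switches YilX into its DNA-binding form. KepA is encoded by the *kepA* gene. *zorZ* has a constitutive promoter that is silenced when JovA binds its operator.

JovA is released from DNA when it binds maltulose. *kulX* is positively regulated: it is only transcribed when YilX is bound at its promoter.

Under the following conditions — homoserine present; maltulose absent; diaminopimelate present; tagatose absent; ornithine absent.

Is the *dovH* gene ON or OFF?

Homoserine is present, so JovY is inactive.
Ornithine is absent, so QuvB is inactive.
Diaminopimelate is present, so YilT is active.
With repressor YilT bound, *lutP* is not transcribed.
So LutP is not produced.
With no repressor bound, *qilL* is transcribed.
So QilL is produced and active.
Maltulose is absent, so JovA is active.
With repressor JovA bound, *zorZ* is not transcribed.
So ZorZ is not produced.
With repressor QilL bound, *kepA* is not transcribed.
So KepA is not produced.
No activator is available at the *dovH* promoter, so *dovH* is not transcribed.

OFF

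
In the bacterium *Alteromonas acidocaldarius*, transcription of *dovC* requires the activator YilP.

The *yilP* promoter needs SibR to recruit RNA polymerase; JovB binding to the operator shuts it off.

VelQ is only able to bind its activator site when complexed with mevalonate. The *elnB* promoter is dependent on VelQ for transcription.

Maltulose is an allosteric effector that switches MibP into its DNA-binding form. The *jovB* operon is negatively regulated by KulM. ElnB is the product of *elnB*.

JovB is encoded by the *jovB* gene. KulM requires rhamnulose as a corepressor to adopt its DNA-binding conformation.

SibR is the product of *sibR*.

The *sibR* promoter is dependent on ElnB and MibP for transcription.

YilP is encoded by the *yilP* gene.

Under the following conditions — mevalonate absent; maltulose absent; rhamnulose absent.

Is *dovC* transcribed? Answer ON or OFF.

Mevalonate is absent, so VelQ is inactive.
Required activator VelQ is absent, so *elnB* is not transcribed.
So ElnB is not produced.
Maltulose is absent, so MibP is inactive.
Required activator ElnB is absent, so *sibR* is not transcribed.
So SibR is not produced.
Rhamnulose is absent, so KulM is inactive.
With no repressor bound, *jovB* is transcribed.
So JovB is produced and active.
With repressor JovB bound, *yilP* is not transcribed.
So YilP is not produced.
Required activator YilP is absent, so *dovC* is not transcribed.

OFF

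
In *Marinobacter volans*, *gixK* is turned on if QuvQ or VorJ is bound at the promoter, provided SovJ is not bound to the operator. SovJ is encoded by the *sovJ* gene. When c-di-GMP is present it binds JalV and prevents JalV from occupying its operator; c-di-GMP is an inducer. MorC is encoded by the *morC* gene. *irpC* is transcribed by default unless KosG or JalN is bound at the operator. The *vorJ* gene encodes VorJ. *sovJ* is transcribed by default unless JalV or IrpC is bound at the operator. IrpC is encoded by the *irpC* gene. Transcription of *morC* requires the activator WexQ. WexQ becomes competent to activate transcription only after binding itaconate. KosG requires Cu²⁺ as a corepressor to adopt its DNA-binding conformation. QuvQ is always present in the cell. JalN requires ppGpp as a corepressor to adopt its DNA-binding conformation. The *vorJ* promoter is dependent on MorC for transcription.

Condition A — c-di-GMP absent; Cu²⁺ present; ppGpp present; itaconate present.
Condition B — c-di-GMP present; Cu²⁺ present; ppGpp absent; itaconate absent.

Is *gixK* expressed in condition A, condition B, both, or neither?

Condition A:
c-di-GMP is absent, so JalV is active.
Cu²⁺ is present, so KosG is active.
ppGpp is present, so JalN is active.
With repressor KosG bound, *irpC* is not transcribed.
So IrpC is not produced.
With repressor JalV bound, *sovJ* is not transcribed.
So SovJ is not produced.
QuvQ is produced constitutively and is active.
Itaconate is present, so WexQ is active.
No repressor is bound and WexQ is active, so *morC* is transcribed.
So MorC is produced and active.
No repressor is bound and MorC is active, so *vorJ* is transcribed.
So VorJ is produced and active.
Activator QuvQ is present, so *gixK* is transcribed.
→ *gixK* is ON in A.
Condition B:
c-di-GMP is present, so JalV is inactive.
Cu²⁺ is present, so KosG is active.
ppGpp is absent, so JalN is inactive.
With repressor KosG bound, *irpC* is not transcribed.
So IrpC is not produced.
With no repressor bound, *sovJ* is transcribed.
So SovJ is produced and active.
QuvQ is produced constitutively and is active.
Itaconate is absent, so WexQ is inactive.
Required activator WexQ is absent, so *morC* is not transcribed.
So MorC is not produced.
Required activator MorC is absent, so *vorJ* is not transcribed.
So VorJ is not produced.
With repressor SovJ bound, *gixK* is not transcribed.
→ *gixK* is OFF in B.

A only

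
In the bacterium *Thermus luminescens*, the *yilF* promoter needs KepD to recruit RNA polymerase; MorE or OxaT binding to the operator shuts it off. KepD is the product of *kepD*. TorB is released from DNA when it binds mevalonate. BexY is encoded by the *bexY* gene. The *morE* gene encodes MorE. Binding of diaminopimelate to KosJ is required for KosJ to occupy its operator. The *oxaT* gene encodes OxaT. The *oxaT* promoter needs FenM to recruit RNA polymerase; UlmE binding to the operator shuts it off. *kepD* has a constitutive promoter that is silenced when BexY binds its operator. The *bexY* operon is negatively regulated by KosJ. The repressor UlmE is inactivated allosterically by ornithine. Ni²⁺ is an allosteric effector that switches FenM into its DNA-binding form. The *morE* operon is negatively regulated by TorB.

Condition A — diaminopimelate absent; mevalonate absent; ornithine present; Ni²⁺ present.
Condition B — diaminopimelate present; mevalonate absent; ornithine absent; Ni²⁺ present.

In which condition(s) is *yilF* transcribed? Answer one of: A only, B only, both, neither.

B only

Condition A:
Diaminopimelate is absent, so KosJ is inactive.
With no repressor bound, *bexY* is transcribed.
So BexY is produced and active.
With repressor BexY bound, *kepD* is not transcribed.
So KepD is not produced.
Mevalonate is absent, so TorB is active.
With repressor TorB bound, *morE* is not transcribed.
So MorE is not produced.
Ornithine is present, so UlmE is inactive.
Ni²⁺ is present, so FenM is active.
No repressor is bound and FenM is active, so *oxaT* is transcribed.
So OxaT is produced and active.
With repressor OxaT bound, *yilF* is not transcribed.
→ *yilF* is OFF in A.
Condition B:
Diaminopimelate is present, so KosJ is active.
With repressor KosJ bound, *bexY* is not transcribed.
So BexY is not produced.
With no repressor bound, *kepD* is transcribed.
So KepD is produced and active.
Mevalonate is absent, so TorB is active.
With repressor TorB bound, *morE* is not transcribed.
So MorE is not produced.
Ornithine is absent, so UlmE is active.
Ni²⁺ is present, so FenM is active.
With repressor UlmE bound, *oxaT* is not transcribed.
So OxaT is not produced.
No repressor is bound and KepD is active, so *yilF* is transcribed.
→ *yilF* is ON in B.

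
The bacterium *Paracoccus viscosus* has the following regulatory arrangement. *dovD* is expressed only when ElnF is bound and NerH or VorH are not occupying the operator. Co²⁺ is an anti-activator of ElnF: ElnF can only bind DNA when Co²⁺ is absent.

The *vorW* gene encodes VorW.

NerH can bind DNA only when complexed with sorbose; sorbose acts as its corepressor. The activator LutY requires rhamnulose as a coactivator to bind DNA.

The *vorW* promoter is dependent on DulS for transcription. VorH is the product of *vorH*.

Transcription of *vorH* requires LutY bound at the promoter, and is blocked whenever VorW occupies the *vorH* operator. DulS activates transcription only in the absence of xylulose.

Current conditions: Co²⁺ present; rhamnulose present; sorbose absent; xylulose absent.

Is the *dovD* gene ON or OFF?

OFF

Sorbose is absent, so NerH is inactive.
Co²⁺ is present, so ElnF is inactive.
Xylulose is absent, so DulS is active.
No repressor is bound and DulS is active, so *vorW* is transcribed.
So VorW is produced and active.
Rhamnulose is present, so LutY is active.
With repressor VorW bound, *vorH* is not transcribed.
So VorH is not produced.
Required activator ElnF is absent, so *dovD* is not transcribed.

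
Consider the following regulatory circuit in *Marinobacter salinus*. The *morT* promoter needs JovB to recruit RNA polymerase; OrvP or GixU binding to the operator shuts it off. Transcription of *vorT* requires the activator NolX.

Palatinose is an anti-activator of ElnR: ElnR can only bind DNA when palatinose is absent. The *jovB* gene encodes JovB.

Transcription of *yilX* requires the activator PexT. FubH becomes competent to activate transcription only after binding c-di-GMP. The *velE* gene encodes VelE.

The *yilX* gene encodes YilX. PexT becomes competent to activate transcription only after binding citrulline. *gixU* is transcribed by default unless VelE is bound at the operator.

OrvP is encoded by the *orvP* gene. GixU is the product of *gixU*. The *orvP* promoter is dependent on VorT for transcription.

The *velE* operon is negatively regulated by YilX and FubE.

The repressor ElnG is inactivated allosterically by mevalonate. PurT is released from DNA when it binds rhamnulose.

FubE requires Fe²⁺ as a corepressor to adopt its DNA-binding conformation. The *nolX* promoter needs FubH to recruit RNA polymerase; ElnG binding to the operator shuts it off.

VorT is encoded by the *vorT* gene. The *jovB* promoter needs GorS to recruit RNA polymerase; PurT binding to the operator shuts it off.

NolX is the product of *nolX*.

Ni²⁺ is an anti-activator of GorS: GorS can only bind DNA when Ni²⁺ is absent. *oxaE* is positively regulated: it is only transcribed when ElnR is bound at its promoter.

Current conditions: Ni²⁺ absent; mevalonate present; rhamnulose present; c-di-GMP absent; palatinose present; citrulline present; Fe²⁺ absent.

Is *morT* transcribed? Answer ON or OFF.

Ni²⁺ is absent, so GorS is active.
Rhamnulose is present, so PurT is inactive.
No repressor is bound and GorS is active, so *jovB* is transcribed.
So JovB is produced and active.
Mevalonate is present, so ElnG is inactive.
c-di-GMP is absent, so FubH is inactive.
Required activator FubH is absent, so *nolX* is not transcribed.
So NolX is not produced.
Required activator NolX is absent, so *vorT* is not transcribed.
So VorT is not produced.
Required activator VorT is absent, so *orvP* is not transcribed.
So OrvP is not produced.
Citrulline is present, so PexT is active.
No repressor is bound and PexT is active, so *yilX* is transcribed.
So YilX is produced and active.
Fe²⁺ is absent, so FubE is inactive.
With repressor YilX bound, *velE* is not transcribed.
So VelE is not produced.
With no repressor bound, *gixU* is transcribed.
So GixU is produced and active.
With repressor GixU bound, *morT* is not transcribed.

OFF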